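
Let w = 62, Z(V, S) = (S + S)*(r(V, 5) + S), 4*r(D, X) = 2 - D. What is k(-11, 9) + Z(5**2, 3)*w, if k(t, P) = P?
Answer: -1014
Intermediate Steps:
r(D, X) = 1/2 - D/4 (r(D, X) = (2 - D)/4 = 1/2 - D/4)
Z(V, S) = 2*S*(1/2 + S - V/4) (Z(V, S) = (S + S)*((1/2 - V/4) + S) = (2*S)*(1/2 + S - V/4) = 2*S*(1/2 + S - V/4))
k(-11, 9) + Z(5**2, 3)*w = 9 + ((1/2)*3*(2 - 1*5**2 + 4*3))*62 = 9 + ((1/2)*3*(2 - 1*25 + 12))*62 = 9 + ((1/2)*3*(2 - 25 + 12))*62 = 9 + ((1/2)*3*(-11))*62 = 9 - 33/2*62 = 9 - 1023 = -1014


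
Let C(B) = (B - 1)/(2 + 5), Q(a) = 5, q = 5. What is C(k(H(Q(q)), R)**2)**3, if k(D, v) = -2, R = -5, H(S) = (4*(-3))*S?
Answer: 27/343 ≈ 0.078717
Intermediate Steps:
H(S) = -12*S
C(B) = -1/7 + B/7 (C(B) = (-1 + B)/7 = (-1 + B)*(1/7) = -1/7 + B/7)
C(k(H(Q(q)), R)**2)**3 = (-1/7 + (1/7)*(-2)**2)**3 = (-1/7 + (1/7)*4)**3 = (-1/7 + 4/7)**3 = (3/7)**3 = 27/343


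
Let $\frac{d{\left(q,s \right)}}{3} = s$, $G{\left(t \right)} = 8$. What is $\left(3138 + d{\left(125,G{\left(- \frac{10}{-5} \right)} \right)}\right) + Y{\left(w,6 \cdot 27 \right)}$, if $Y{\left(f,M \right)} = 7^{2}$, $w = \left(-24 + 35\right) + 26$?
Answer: $3211$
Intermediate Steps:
$d{\left(q,s \right)} = 3 s$
$w = 37$ ($w = 11 + 26 = 37$)
$Y{\left(f,M \right)} = 49$
$\left(3138 + d{\left(125,G{\left(- \frac{10}{-5} \right)} \right)}\right) + Y{\left(w,6 \cdot 27 \right)} = \left(3138 + 3 \cdot 8\right) + 49 = \left(3138 + 24\right) + 49 = 3162 + 49 = 3211$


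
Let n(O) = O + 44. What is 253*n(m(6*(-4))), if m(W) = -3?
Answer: 10373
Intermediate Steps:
n(O) = 44 + O
253*n(m(6*(-4))) = 253*(44 - 3) = 253*41 = 10373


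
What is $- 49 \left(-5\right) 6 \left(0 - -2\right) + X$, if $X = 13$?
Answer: $2953$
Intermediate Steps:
$- 49 \left(-5\right) 6 \left(0 - -2\right) + X = - 49 \left(-5\right) 6 \left(0 - -2\right) + 13 = - 49 \left(- 30 \left(0 + 2\right)\right) + 13 = - 49 \left(\left(-30\right) 2\right) + 13 = \left(-49\right) \left(-60\right) + 13 = 2940 + 13 = 2953$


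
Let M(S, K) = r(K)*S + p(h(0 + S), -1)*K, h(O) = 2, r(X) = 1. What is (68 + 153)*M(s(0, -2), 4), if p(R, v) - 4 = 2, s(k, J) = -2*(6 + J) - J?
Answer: 3978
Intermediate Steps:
s(k, J) = -12 - 3*J (s(k, J) = (-12 - 2*J) - J = -12 - 3*J)
p(R, v) = 6 (p(R, v) = 4 + 2 = 6)
M(S, K) = S + 6*K (M(S, K) = 1*S + 6*K = S + 6*K)
(68 + 153)*M(s(0, -2), 4) = (68 + 153)*((-12 - 3*(-2)) + 6*4) = 221*((-12 + 6) + 24) = 221*(-6 + 24) = 221*18 = 3978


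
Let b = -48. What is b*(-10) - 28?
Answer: 452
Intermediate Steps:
b*(-10) - 28 = -48*(-10) - 28 = 480 - 28 = 452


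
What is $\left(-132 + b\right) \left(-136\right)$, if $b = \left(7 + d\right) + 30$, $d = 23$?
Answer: $9792$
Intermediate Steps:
$b = 60$ ($b = \left(7 + 23\right) + 30 = 30 + 30 = 60$)
$\left(-132 + b\right) \left(-136\right) = \left(-132 + 60\right) \left(-136\right) = \left(-72\right) \left(-136\right) = 9792$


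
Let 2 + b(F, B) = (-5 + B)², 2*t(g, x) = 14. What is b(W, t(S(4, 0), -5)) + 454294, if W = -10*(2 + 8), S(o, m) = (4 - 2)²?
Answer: 454296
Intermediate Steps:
S(o, m) = 4 (S(o, m) = 2² = 4)
t(g, x) = 7 (t(g, x) = (½)*14 = 7)
W = -100 (W = -10*10 = -100)
b(F, B) = -2 + (-5 + B)²
b(W, t(S(4, 0), -5)) + 454294 = (-2 + (-5 + 7)²) + 454294 = (-2 + 2²) + 454294 = (-2 + 4) + 454294 = 2 + 454294 = 454296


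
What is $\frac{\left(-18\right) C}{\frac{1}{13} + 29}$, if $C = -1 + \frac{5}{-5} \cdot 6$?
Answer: $\frac{13}{3} \approx 4.3333$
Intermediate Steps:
$C = -7$ ($C = -1 + 5 \left(- \frac{1}{5}\right) 6 = -1 - 6 = -7$)
$\frac{\left(-18\right) C}{\frac{1}{13} + 29} = \frac{\left(-18\right) \left(-7\right)}{\frac{1}{13} + 29} = \frac{126}{\frac{1}{13} + 29} = \frac{126}{\frac{378}{13}} = 126 \cdot \frac{13}{378} = \frac{13}{3}$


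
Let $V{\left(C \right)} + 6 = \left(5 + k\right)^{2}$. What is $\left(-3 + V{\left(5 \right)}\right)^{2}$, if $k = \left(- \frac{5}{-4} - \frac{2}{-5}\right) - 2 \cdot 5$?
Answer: $\frac{790321}{160000} \approx 4.9395$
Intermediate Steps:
$k = - \frac{167}{20}$ ($k = \left(\left(-5\right) \left(- \frac{1}{4}\right) - - \frac{2}{5}\right) - 10 = \left(\frac{5}{4} + \frac{2}{5}\right) - 10 = \frac{33}{20} - 10 = - \frac{167}{20} \approx -8.35$)
$V{\left(C \right)} = \frac{2089}{400}$ ($V{\left(C \right)} = -6 + \left(5 - \frac{167}{20}\right)^{2} = -6 + \left(- \frac{67}{20}\right)^{2} = -6 + \frac{4489}{400} = \frac{2089}{400}$)
$\left(-3 + V{\left(5 \right)}\right)^{2} = \left(-3 + \frac{2089}{400}\right)^{2} = \left(\frac{889}{400}\right)^{2} = \frac{790321}{160000}$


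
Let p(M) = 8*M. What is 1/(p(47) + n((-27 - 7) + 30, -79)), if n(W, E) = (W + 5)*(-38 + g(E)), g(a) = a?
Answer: 1/259 ≈ 0.0038610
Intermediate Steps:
n(W, E) = (-38 + E)*(5 + W) (n(W, E) = (W + 5)*(-38 + E) = (5 + W)*(-38 + E) = (-38 + E)*(5 + W))
1/(p(47) + n((-27 - 7) + 30, -79)) = 1/(8*47 + (-190 - 38*((-27 - 7) + 30) + 5*(-79) - 79*((-27 - 7) + 30))) = 1/(376 + (-190 - 38*(-34 + 30) - 395 - 79*(-34 + 30))) = 1/(376 + (-190 - 38*(-4) - 395 - 79*(-4))) = 1/(376 + (-190 + 152 - 395 + 316)) = 1/(376 - 117) = 1/259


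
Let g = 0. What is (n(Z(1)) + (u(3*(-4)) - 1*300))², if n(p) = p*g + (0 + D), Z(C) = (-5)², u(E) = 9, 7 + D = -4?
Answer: 91204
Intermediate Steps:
D = -11 (D = -7 - 4 = -11)
Z(C) = 25
n(p) = -11 (n(p) = p*0 + (0 - 11) = 0 - 11 = -11)
(n(Z(1)) + (u(3*(-4)) - 1*300))² = (-11 + (9 - 1*300))² = (-11 + (9 - 300))² = (-11 - 291)² = (-302)² = 91204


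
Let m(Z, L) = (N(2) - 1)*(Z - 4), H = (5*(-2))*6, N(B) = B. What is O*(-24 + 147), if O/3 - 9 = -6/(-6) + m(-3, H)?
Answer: 1107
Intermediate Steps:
H = -60 (H = -10*6 = -60)
m(Z, L) = -4 + Z (m(Z, L) = (2 - 1)*(Z - 4) = 1*(-4 + Z) = -4 + Z)
O = 9 (O = 27 + 3*(-6/(-6) + (-4 - 3)) = 27 + 3*(-6*(-1/6) - 7) = 27 + 3*(1 - 7) = 27 + 3*(-6) = 27 - 18 = 9)
O*(-24 + 147) = 9*(-24 + 147) = 9*123 = 1107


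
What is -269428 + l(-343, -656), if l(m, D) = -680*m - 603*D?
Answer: 359380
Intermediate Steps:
-269428 + l(-343, -656) = -269428 + (-680*(-343) - 603*(-656)) = -269428 + (233240 + 395568) = -269428 + 628808 = 359380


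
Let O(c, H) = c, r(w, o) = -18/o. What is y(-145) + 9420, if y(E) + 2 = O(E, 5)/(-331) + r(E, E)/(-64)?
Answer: 14465210941/1535840 ≈ 9418.4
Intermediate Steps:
y(E) = -2 - E/331 + 9/(32*E) (y(E) = -2 + (E/(-331) - 18/E/(-64)) = -2 + (E*(-1/331) - 18/E*(-1/64)) = -2 + (-E/331 + 9/(32*E)) = -2 - E/331 + 9/(32*E))
y(-145) + 9420 = (-2 - 1/331*(-145) + (9/32)/(-145)) + 9420 = (-2 + 145/331 + (9/32)*(-1/145)) + 9420 = (-2 + 145/331 - 9/4640) + 9420 = -2401859/1535840 + 9420 = 14465210941/1535840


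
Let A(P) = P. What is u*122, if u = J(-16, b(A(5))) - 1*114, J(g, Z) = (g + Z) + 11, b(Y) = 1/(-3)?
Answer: -43676/3 ≈ -14559.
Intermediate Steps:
b(Y) = -⅓
J(g, Z) = 11 + Z + g (J(g, Z) = (Z + g) + 11 = 11 + Z + g)
u = -358/3 (u = (11 - ⅓ - 16) - 1*114 = -16/3 - 114 = -358/3 ≈ -119.33)
u*122 = -358/3*122 = -43676/3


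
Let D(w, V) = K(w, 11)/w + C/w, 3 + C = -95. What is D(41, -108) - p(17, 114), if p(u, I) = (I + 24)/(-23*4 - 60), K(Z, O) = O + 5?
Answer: -83/76 ≈ -1.0921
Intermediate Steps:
C = -98 (C = -3 - 95 = -98)
K(Z, O) = 5 + O
D(w, V) = -82/w (D(w, V) = (5 + 11)/w - 98/w = 16/w - 98/w = -82/w)
p(u, I) = -3/19 - I/152 (p(u, I) = (24 + I)/(-92 - 60) = (24 + I)/(-152) = (24 + I)*(-1/152) = -3/19 - I/152)
D(41, -108) - p(17, 114) = -82/41 - (-3/19 - 1/152*114) = -82*1/41 - (-3/19 - ¾) = -2 - 1*(-69/76) = -2 + 69/76 = -83/76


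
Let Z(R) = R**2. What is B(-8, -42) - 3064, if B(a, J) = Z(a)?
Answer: -3000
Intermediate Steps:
B(a, J) = a**2
B(-8, -42) - 3064 = (-8)**2 - 3064 = 64 - 3064 = -3000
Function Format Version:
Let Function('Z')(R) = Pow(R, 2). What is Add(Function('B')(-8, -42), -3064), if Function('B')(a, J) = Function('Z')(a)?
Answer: -3000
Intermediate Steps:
Function('B')(a, J) = Pow(a, 2)
Add(Function('B')(-8, -42), -3064) = Add(Pow(-8, 2), -3064) = Add(64, -3064) = -3000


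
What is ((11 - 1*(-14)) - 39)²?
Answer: 196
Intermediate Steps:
((11 - 1*(-14)) - 39)² = ((11 + 14) - 39)² = (25 - 39)² = (-14)² = 196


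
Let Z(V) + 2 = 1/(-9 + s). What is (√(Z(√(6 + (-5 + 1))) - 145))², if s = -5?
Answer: -2059/14 ≈ -147.07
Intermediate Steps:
Z(V) = -29/14 (Z(V) = -2 + 1/(-9 - 5) = -2 + 1/(-14) = -2 - 1/14 = -29/14)
(√(Z(√(6 + (-5 + 1))) - 145))² = (√(-29/14 - 145))² = (√(-2059/14))² = (I*√28826/14)² = -2059/14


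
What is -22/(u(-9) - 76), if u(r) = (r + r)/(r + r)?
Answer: 22/75 ≈ 0.29333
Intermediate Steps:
u(r) = 1 (u(r) = (2*r)/((2*r)) = (2*r)*(1/(2*r)) = 1)
-22/(u(-9) - 76) = -22/(1 - 76) = -22/(-75) = -22*(-1/75) = 22/75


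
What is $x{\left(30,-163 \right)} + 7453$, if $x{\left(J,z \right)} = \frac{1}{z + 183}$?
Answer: $\frac{149061}{20} \approx 7453.0$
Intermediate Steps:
$x{\left(J,z \right)} = \frac{1}{183 + z}$
$x{\left(30,-163 \right)} + 7453 = \frac{1}{183 - 163} + 7453 = \frac{1}{20} + 7453 = \frac{149061}{20}$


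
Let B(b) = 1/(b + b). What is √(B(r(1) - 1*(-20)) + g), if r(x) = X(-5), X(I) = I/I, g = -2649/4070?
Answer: I*√1145169795/42735 ≈ 0.79187*I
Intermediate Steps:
g = -2649/4070 (g = -2649*1/4070 = -2649/4070 ≈ -0.65086)
X(I) = 1
r(x) = 1
B(b) = 1/(2*b)
√(B(r(1) - 1*(-20)) + g) = √(1/(2*(1 - 1*(-20))) - 2649/4070) = √(1/(2*(1 + 20)) - 2649/4070) = √((½)/21 - 2649/4070) = √((½)*(1/21) - 2649/4070) = √(1/42 - 2649/4070) = √(-26797/42735) = I*√1145169795/42735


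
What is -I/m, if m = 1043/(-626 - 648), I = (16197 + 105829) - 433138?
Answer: -380016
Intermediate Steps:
I = -311112 (I = 122026 - 433138 = -311112)
m = -149/182 (m = 1043/(-1274) = -1/1274*1043 = -149/182 ≈ -0.81868)
-I/m = -(-311112)/(-149/182) = -(-311112)*(-182)/149 = -1*380016 = -380016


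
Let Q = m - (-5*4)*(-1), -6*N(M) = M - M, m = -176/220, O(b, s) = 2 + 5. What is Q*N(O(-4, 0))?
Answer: 0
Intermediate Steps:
O(b, s) = 7
m = -⅘ (m = -176*1/220 = -⅘ ≈ -0.80000)
N(M) = 0 (N(M) = -(M - M)/6 = -⅙*0 = 0)
Q = -104/5 (Q = -⅘ - (-5*4)*(-1) = -⅘ - (-20)*(-1) = -⅘ - 1*20 = -⅘ - 20 = -104/5 ≈ -20.800)
Q*N(O(-4, 0)) = -104/5*0 = 0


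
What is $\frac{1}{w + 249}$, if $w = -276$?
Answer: $- \frac{1}{27} \approx -0.037037$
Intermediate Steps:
$\frac{1}{w + 249} = \frac{1}{-276 + 249} = \frac{1}{-27} = - \frac{1}{27}$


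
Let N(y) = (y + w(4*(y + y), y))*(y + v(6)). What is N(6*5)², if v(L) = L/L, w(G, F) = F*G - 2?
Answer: 50206468624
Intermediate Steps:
w(G, F) = -2 + F*G
v(L) = 1
N(y) = (1 + y)*(-2 + y + 8*y²) (N(y) = (y + (-2 + y*(4*(y + y))))*(y + 1) = (y + (-2 + y*(4*(2*y))))*(1 + y) = (y + (-2 + y*(8*y)))*(1 + y) = (y + (-2 + 8*y²))*(1 + y) = (-2 + y + 8*y²)*(1 + y) = (1 + y)*(-2 + y + 8*y²))
N(6*5)² = (-2 - 6*5 + 8*(6*5)³ + 9*(6*5)²)² = (-2 - 1*30 + 8*30³ + 9*30²)² = (-2 - 30 + 8*27000 + 9*900)² = (-2 - 30 + 216000 + 8100)² = 224068² = 50206468624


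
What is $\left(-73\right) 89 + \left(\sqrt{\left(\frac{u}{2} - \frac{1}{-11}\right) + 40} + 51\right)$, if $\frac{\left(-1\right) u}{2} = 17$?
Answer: $-6446 + \frac{\sqrt{2794}}{11} \approx -6441.2$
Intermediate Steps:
$u = -34$ ($u = \left(-2\right) 17 = -34$)
$\left(-73\right) 89 + \left(\sqrt{\left(\frac{u}{2} - \frac{1}{-11}\right) + 40} + 51\right) = \left(-73\right) 89 + \left(\sqrt{\left(- \frac{34}{2} - \frac{1}{-11}\right) + 40} + 51\right) = -6497 + \left(\sqrt{\left(\left(-34\right) \frac{1}{2} - - \frac{1}{11}\right) + 40} + 51\right) = -6497 + \left(\sqrt{\left(-17 + \frac{1}{11}\right) + 40} + 51\right) = -6497 + \left(\sqrt{- \frac{186}{11} + 40} + 51\right) = -6497 + \left(\sqrt{\frac{254}{11}} + 51\right) = -6497 + \left(\frac{\sqrt{2794}}{11} + 51\right) = -6497 + \left(51 + \frac{\sqrt{2794}}{11}\right) = -6446 + \frac{\sqrt{2794}}{11}$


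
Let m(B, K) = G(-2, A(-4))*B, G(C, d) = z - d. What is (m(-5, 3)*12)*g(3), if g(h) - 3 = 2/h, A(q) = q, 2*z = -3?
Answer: -550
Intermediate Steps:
z = -3/2 (z = (½)*(-3) = -3/2 ≈ -1.5000)
G(C, d) = -3/2 - d
g(h) = 3 + 2/h
m(B, K) = 5*B/2 (m(B, K) = (-3/2 - 1*(-4))*B = (-3/2 + 4)*B = 5*B/2)
(m(-5, 3)*12)*g(3) = (((5/2)*(-5))*12)*(3 + 2/3) = (-25/2*12)*(3 + 2*(⅓)) = -150*(3 + ⅔) = -150*11/3 = -550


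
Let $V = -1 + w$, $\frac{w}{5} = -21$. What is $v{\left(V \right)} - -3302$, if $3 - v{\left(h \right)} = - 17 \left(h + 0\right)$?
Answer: $1503$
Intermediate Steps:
$w = -105$ ($w = 5 \left(-21\right) = -105$)
$V = -106$ ($V = -1 - 105 = -106$)
$v{\left(h \right)} = 3 + 17 h$ ($v{\left(h \right)} = 3 - - 17 \left(h + 0\right) = 3 - - 17 h = 3 + 17 h$)
$v{\left(V \right)} - -3302 = \left(3 + 17 \left(-106\right)\right) - -3302 = \left(3 - 1802\right) + 3302 = -1799 + 3302 = 1503$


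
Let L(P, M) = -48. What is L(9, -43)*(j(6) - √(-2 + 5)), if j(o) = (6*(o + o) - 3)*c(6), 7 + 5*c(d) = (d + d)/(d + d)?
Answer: 19872/5 + 48*√3 ≈ 4057.5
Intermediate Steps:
c(d) = -6/5 (c(d) = -7/5 + ((d + d)/(d + d))/5 = -7/5 + ((2*d)/((2*d)))/5 = -7/5 + ((2*d)*(1/(2*d)))/5 = -7/5 + (⅕)*1 = -7/5 + ⅕ = -6/5)
j(o) = 18/5 - 72*o/5 (j(o) = (6*(o + o) - 3)*(-6/5) = (6*(2*o) - 3)*(-6/5) = (12*o - 3)*(-6/5) = (-3 + 12*o)*(-6/5) = 18/5 - 72*o/5)
L(9, -43)*(j(6) - √(-2 + 5)) = -48*((18/5 - 72/5*6) - √(-2 + 5)) = -48*((18/5 - 432/5) - √3) = -48*(-414/5 - √3) = 19872/5 + 48*√3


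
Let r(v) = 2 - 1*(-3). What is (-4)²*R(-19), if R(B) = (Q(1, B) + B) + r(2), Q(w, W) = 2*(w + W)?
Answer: -800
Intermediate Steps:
r(v) = 5 (r(v) = 2 + 3 = 5)
Q(w, W) = 2*W + 2*w (Q(w, W) = 2*(W + w) = 2*W + 2*w)
R(B) = 7 + 3*B (R(B) = ((2*B + 2*1) + B) + 5 = ((2*B + 2) + B) + 5 = ((2 + 2*B) + B) + 5 = (2 + 3*B) + 5 = 7 + 3*B)
(-4)²*R(-19) = (-4)²*(7 + 3*(-19)) = 16*(7 - 57) = 16*(-50) = -800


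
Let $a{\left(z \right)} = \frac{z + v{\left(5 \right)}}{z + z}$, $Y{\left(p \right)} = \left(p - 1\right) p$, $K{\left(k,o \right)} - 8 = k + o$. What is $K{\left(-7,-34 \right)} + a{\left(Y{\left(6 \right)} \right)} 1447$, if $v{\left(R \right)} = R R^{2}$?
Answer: $\frac{44461}{12} \approx 3705.1$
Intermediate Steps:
$K{\left(k,o \right)} = 8 + k + o$ ($K{\left(k,o \right)} = 8 + \left(k + o\right) = 8 + k + o$)
$v{\left(R \right)} = R^{3}$
$Y{\left(p \right)} = p \left(-1 + p\right)$ ($Y{\left(p \right)} = \left(-1 + p\right) p = p \left(-1 + p\right)$)
$a{\left(z \right)} = \frac{125 + z}{2 z}$ ($a{\left(z \right)} = \frac{z + 5^{3}}{z + z} = \frac{z + 125}{2 z} = \left(125 + z\right) \frac{1}{2 z} = \frac{125 + z}{2 z}$)
$K{\left(-7,-34 \right)} + a{\left(Y{\left(6 \right)} \right)} 1447 = \left(8 - 7 - 34\right) + \frac{125 + 6 \left(-1 + 6\right)}{2 \cdot 6 \left(-1 + 6\right)} 1447 = -33 + \frac{125 + 6 \cdot 5}{2 \cdot 6 \cdot 5} \cdot 1447 = -33 + \frac{125 + 30}{2 \cdot 30} \cdot 1447 = -33 + \frac{1}{2} \cdot \frac{1}{30} \cdot 155 \cdot 1447 = -33 + \frac{31}{12} \cdot 1447 = -33 + \frac{44857}{12} = \frac{44461}{12}$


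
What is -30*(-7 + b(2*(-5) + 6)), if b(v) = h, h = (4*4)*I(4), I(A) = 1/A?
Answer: 90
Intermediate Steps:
h = 4 (h = (4*4)/4 = 16*(1/4) = 4)
b(v) = 4
-30*(-7 + b(2*(-5) + 6)) = -30*(-7 + 4) = -30*(-3) = 90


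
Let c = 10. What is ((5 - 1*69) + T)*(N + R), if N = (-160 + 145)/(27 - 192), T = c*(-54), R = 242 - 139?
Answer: -684936/11 ≈ -62267.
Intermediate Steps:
R = 103
T = -540 (T = 10*(-54) = -540)
N = 1/11 (N = -15/(-165) = -15*(-1/165) = 1/11 ≈ 0.090909)
((5 - 1*69) + T)*(N + R) = ((5 - 1*69) - 540)*(1/11 + 103) = ((5 - 69) - 540)*(1134/11) = (-64 - 540)*(1134/11) = -604*1134/11 = -684936/11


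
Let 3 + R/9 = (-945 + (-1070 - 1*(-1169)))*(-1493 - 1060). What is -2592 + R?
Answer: 19435923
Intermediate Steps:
R = 19438515 (R = -27 + 9*((-945 + (-1070 - 1*(-1169)))*(-1493 - 1060)) = -27 + 9*((-945 + (-1070 + 1169))*(-2553)) = -27 + 9*((-945 + 99)*(-2553)) = -27 + 9*(-846*(-2553)) = -27 + 9*2159838 = -27 + 19438542 = 19438515)
-2592 + R = -2592 + 19438515 = 19435923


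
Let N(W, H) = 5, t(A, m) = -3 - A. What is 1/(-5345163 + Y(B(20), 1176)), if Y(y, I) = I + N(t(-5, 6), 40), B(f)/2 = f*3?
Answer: -1/5343982 ≈ -1.8713e-7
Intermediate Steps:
B(f) = 6*f (B(f) = 2*(f*3) = 2*(3*f) = 6*f)
Y(y, I) = 5 + I (Y(y, I) = I + 5 = 5 + I)
1/(-5345163 + Y(B(20), 1176)) = 1/(-5345163 + (5 + 1176)) = 1/(-5345163 + 1181) = 1/(-5343982) = -1/5343982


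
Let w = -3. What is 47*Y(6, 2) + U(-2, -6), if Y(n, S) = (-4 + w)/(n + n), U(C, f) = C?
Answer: -353/12 ≈ -29.417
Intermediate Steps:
Y(n, S) = -7/(2*n) (Y(n, S) = (-4 - 3)/(n + n) = -7*1/(2*n) = -7/(2*n))
47*Y(6, 2) + U(-2, -6) = 47*(-7/2/6) - 2 = 47*(-7/2*⅙) - 2 = 47*(-7/12) - 2 = -329/12 - 2 = -353/12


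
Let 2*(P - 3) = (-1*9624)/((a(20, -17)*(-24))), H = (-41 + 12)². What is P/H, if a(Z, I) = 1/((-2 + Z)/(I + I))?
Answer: -3507/28594 ≈ -0.12265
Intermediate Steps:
a(Z, I) = 2*I/(-2 + Z) (a(Z, I) = 1/((-2 + Z)/((2*I))) = 1/((-2 + Z)*(1/(2*I))) = 1/((-2 + Z)/(2*I)) = 2*I/(-2 + Z))
H = 841 (H = (-29)² = 841)
P = -3507/34 (P = 3 + ((-1*9624)/(((2*(-17)/(-2 + 20))*(-24))))/2 = 3 + (-9624/((2*(-17)/18)*(-24)))/2 = 3 + (-9624/((2*(-17)*(1/18))*(-24)))/2 = 3 + (-9624/((-17/9*(-24))))/2 = 3 + (-9624/136/3)/2 = 3 + (-9624*3/136)/2 = 3 + (½)*(-3609/17) = 3 - 3609/34 = -3507/34 ≈ -103.15)
P/H = -3507/34/841 = -3507/34*1/841 = -3507/28594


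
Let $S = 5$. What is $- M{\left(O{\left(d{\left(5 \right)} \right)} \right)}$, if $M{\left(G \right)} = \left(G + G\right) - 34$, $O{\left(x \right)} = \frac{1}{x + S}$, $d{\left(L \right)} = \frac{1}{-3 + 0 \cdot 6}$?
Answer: $\frac{235}{7} \approx 33.571$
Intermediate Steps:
$d{\left(L \right)} = - \frac{1}{3}$ ($d{\left(L \right)} = \frac{1}{-3 + 0} = \frac{1}{-3} = - \frac{1}{3}$)
$O{\left(x \right)} = \frac{1}{5 + x}$ ($O{\left(x \right)} = \frac{1}{x + 5} = \frac{1}{5 + x}$)
$M{\left(G \right)} = -34 + 2 G$ ($M{\left(G \right)} = 2 G - 34 = -34 + 2 G$)
$- M{\left(O{\left(d{\left(5 \right)} \right)} \right)} = - (-34 + \frac{2}{5 - \frac{1}{3}}) = - (-34 + \frac{2}{\frac{14}{3}}) = - (-34 + 2 \cdot \frac{3}{14}) = - (-34 + \frac{3}{7}) = \left(-1\right) \left(- \frac{235}{7}\right) = \frac{235}{7}$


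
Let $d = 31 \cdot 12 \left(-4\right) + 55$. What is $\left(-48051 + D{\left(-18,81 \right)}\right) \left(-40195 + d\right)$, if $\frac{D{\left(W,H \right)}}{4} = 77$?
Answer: $1987445604$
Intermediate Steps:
$D{\left(W,H \right)} = 308$ ($D{\left(W,H \right)} = 4 \cdot 77 = 308$)
$d = -1433$ ($d = 31 \left(-48\right) + 55 = -1488 + 55 = -1433$)
$\left(-48051 + D{\left(-18,81 \right)}\right) \left(-40195 + d\right) = \left(-48051 + 308\right) \left(-40195 - 1433\right) = \left(-47743\right) \left(-41628\right) = 1987445604$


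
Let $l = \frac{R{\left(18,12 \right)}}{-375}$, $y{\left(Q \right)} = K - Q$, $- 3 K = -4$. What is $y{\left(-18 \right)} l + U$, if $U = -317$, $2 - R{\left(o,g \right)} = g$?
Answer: $- \frac{71209}{225} \approx -316.48$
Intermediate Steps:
$K = \frac{4}{3}$ ($K = \left(- \frac{1}{3}\right) \left(-4\right) = \frac{4}{3} \approx 1.3333$)
$y{\left(Q \right)} = \frac{4}{3} - Q$
$R{\left(o,g \right)} = 2 - g$
$l = \frac{2}{75}$ ($l = \frac{2 - 12}{-375} = \left(2 - 12\right) \left(- \frac{1}{375}\right) = \left(-10\right) \left(- \frac{1}{375}\right) = \frac{2}{75} \approx 0.026667$)
$y{\left(-18 \right)} l + U = \left(\frac{4}{3} - -18\right) \frac{2}{75} - 317 = \left(\frac{4}{3} + 18\right) \frac{2}{75} - 317 = \frac{58}{3} \cdot \frac{2}{75} - 317 = \frac{116}{225} - 317 = - \frac{71209}{225}$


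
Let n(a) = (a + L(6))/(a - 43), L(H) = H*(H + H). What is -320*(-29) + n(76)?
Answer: 306388/33 ≈ 9284.5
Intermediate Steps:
L(H) = 2*H² (L(H) = H*(2*H) = 2*H²)
n(a) = (72 + a)/(-43 + a) (n(a) = (a + 2*6²)/(a - 43) = (a + 2*36)/(-43 + a) = (a + 72)/(-43 + a) = (72 + a)/(-43 + a))
-320*(-29) + n(76) = -320*(-29) + (72 + 76)/(-43 + 76) = 9280 + 148/33 = 306388/33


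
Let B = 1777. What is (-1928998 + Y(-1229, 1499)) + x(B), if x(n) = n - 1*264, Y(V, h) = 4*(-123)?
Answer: -1927977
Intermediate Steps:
Y(V, h) = -492
x(n) = -264 + n (x(n) = n - 264 = -264 + n)
(-1928998 + Y(-1229, 1499)) + x(B) = (-1928998 - 492) + (-264 + 1777) = -1929490 + 1513 = -1927977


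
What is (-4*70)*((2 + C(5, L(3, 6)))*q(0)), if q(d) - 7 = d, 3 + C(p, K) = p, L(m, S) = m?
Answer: -7840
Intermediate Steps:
C(p, K) = -3 + p
q(d) = 7 + d
(-4*70)*((2 + C(5, L(3, 6)))*q(0)) = (-4*70)*((2 + (-3 + 5))*(7 + 0)) = -280*(2 + 2)*7 = -1120*7 = -280*28 = -7840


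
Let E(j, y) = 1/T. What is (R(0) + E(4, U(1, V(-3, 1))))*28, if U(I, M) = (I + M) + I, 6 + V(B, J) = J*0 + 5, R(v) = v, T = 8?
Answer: 7/2 ≈ 3.5000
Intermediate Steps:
V(B, J) = -1 (V(B, J) = -6 + (J*0 + 5) = -6 + (0 + 5) = -6 + 5 = -1)
U(I, M) = M + 2*I
E(j, y) = ⅛ (E(j, y) = 1/8 = 1*(⅛) = ⅛)
(R(0) + E(4, U(1, V(-3, 1))))*28 = (0 + ⅛)*28 = (⅛)*28 = 7/2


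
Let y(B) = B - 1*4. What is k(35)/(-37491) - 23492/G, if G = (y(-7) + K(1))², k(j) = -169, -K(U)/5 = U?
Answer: -220173827/2399424 ≈ -91.761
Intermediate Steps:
K(U) = -5*U
y(B) = -4 + B (y(B) = B - 4 = -4 + B)
G = 256 (G = ((-4 - 7) - 5*1)² = (-11 - 5)² = (-16)² = 256)
k(35)/(-37491) - 23492/G = -169/(-37491) - 23492/256 = -169*(-1/37491) - 23492*1/256 = 169/37491 - 5873/64 = -220173827/2399424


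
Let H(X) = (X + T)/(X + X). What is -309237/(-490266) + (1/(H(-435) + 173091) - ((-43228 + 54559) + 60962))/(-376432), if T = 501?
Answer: 90741589274164159/110283697804823424 ≈ 0.82280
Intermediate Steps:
H(X) = (501 + X)/(2*X) (H(X) = (X + 501)/(X + X) = (501 + X)/((2*X)) = (501 + X)*(1/(2*X)) = (501 + X)/(2*X))
-309237/(-490266) + (1/(H(-435) + 173091) - ((-43228 + 54559) + 60962))/(-376432) = -309237/(-490266) + (1/((½)*(501 - 435)/(-435) + 173091) - ((-43228 + 54559) + 60962))/(-376432) = -309237*(-1/490266) + (1/((½)*(-1/435)*66 + 173091) - (11331 + 60962))*(-1/376432) = 103079/163422 + (1/(-11/145 + 173091) - 1*72293)*(-1/376432) = 103079/163422 + (1/(25098184/145) - 72293)*(-1/376432) = 103079/163422 + (145/25098184 - 72293)*(-1/376432) = 103079/163422 - 1814423015767/25098184*(-1/376432) = 103079/163422 + 1814423015767/9447759599488 = 90741589274164159/110283697804823424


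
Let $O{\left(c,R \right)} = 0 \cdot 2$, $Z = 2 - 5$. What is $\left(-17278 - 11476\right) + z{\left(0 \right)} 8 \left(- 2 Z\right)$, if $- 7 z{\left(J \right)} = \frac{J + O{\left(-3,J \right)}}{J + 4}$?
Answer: $-28754$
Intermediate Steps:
$Z = -3$ ($Z = 2 - 5 = -3$)
$O{\left(c,R \right)} = 0$
$z{\left(J \right)} = - \frac{J}{7 \left(4 + J\right)}$ ($z{\left(J \right)} = - \frac{\left(J + 0\right) \frac{1}{J + 4}}{7} = - \frac{J \frac{1}{4 + J}}{7} = - \frac{J}{7 \left(4 + J\right)}$)
$\left(-17278 - 11476\right) + z{\left(0 \right)} 8 \left(- 2 Z\right) = \left(-17278 - 11476\right) + \left(-1\right) 0 \frac{1}{28 + 7 \cdot 0} \cdot 8 \left(\left(-2\right) \left(-3\right)\right) = -28754 + \left(-1\right) 0 \frac{1}{28 + 0} \cdot 8 \cdot 6 = -28754 + \left(-1\right) 0 \cdot \frac{1}{28} \cdot 8 \cdot 6 = -28754 + 0 \cdot 8 \cdot 6 = -28754 + 0 \cdot 6 = -28754 + 0 = -28754$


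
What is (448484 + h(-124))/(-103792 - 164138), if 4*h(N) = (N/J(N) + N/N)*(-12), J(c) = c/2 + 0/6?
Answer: -89695/53586 ≈ -1.6739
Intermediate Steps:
J(c) = c/2 (J(c) = c*(1/2) + 0*(1/6) = c/2 + 0 = c/2)
h(N) = -9 (h(N) = ((N/((N/2)) + N/N)*(-12))/4 = ((N*(2/N) + 1)*(-12))/4 = ((2 + 1)*(-12))/4 = (3*(-12))/4 = (1/4)*(-36) = -9)
(448484 + h(-124))/(-103792 - 164138) = (448484 - 9)/(-103792 - 164138) = 448475/(-267930) = 448475*(-1/267930) = -89695/53586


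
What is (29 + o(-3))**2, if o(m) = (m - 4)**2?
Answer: 6084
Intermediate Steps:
o(m) = (-4 + m)**2
(29 + o(-3))**2 = (29 + (-4 - 3)**2)**2 = (29 + (-7)**2)**2 = (29 + 49)**2 = 78**2 = 6084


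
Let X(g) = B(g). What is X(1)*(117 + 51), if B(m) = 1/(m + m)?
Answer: 84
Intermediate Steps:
B(m) = 1/(2*m)
X(g) = 1/(2*g)
X(1)*(117 + 51) = ((½)/1)*(117 + 51) = ((½)*1)*168 = (½)*168 = 84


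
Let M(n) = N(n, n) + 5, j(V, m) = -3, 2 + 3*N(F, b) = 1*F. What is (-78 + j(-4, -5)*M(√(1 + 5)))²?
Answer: (91 + √6)² ≈ 8732.8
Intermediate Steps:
N(F, b) = -⅔ + F/3 (N(F, b) = -⅔ + (1*F)/3 = -⅔ + F/3)
M(n) = 13/3 + n/3 (M(n) = (-⅔ + n/3) + 5 = 13/3 + n/3)
(-78 + j(-4, -5)*M(√(1 + 5)))² = (-78 - 3*(13/3 + √(1 + 5)/3))² = (-78 - 3*(13/3 + √6/3))² = (-78 + (-13 - √6))² = (-91 - √6)²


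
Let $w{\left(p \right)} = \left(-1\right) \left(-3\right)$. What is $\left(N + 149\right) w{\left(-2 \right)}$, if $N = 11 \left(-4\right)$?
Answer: $315$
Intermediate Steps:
$w{\left(p \right)} = 3$
$N = -44$
$\left(N + 149\right) w{\left(-2 \right)} = \left(-44 + 149\right) 3 = 105 \cdot 3 = 315$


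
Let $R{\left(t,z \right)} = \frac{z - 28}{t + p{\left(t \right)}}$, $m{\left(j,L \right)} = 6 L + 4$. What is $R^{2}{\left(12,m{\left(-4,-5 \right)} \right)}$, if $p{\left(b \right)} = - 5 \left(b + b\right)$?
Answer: $\frac{1}{4} \approx 0.25$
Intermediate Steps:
$p{\left(b \right)} = - 10 b$ ($p{\left(b \right)} = - 5 \cdot 2 b = - 10 b$)
$m{\left(j,L \right)} = 4 + 6 L$
$R{\left(t,z \right)} = - \frac{-28 + z}{9 t}$ ($R{\left(t,z \right)} = \frac{z - 28}{t - 10 t} = \frac{-28 + z}{\left(-9\right) t} = \left(-28 + z\right) \left(- \frac{1}{9 t}\right) = - \frac{-28 + z}{9 t}$)
$R^{2}{\left(12,m{\left(-4,-5 \right)} \right)} = \left(\frac{28 - \left(4 + 6 \left(-5\right)\right)}{9 \cdot 12}\right)^{2} = \left(\frac{1}{9} \cdot \frac{1}{12} \left(28 - \left(4 - 30\right)\right)\right)^{2} = \left(\frac{1}{9} \cdot \frac{1}{12} \left(28 - -26\right)\right)^{2} = \left(\frac{1}{9} \cdot \frac{1}{12} \left(28 + 26\right)\right)^{2} = \left(\frac{1}{9} \cdot \frac{1}{12} \cdot 54\right)^{2} = \left(\frac{1}{2}\right)^{2} = \frac{1}{4}$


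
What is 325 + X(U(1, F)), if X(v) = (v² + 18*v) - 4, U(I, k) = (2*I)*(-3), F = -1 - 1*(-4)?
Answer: 249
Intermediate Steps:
F = 3 (F = -1 + 4 = 3)
U(I, k) = -6*I
X(v) = -4 + v² + 18*v
325 + X(U(1, F)) = 325 + (-4 + (-6*1)² + 18*(-6*1)) = 325 + (-4 + (-6)² + 18*(-6)) = 325 + (-4 + 36 - 108) = 325 - 76 = 249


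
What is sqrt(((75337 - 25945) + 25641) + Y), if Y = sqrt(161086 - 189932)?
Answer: sqrt(75033 + I*sqrt(28846)) ≈ 273.92 + 0.31*I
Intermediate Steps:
Y = I*sqrt(28846) (Y = sqrt(-28846) = I*sqrt(28846) ≈ 169.84*I)
sqrt(((75337 - 25945) + 25641) + Y) = sqrt(((75337 - 25945) + 25641) + I*sqrt(28846)) = sqrt((49392 + 25641) + I*sqrt(28846)) = sqrt(75033 + I*sqrt(28846))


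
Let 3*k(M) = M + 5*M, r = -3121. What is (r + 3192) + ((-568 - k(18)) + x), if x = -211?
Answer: -744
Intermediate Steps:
k(M) = 2*M (k(M) = (M + 5*M)/3 = (6*M)/3 = 2*M)
(r + 3192) + ((-568 - k(18)) + x) = (-3121 + 3192) + ((-568 - 2*18) - 211) = 71 + ((-568 - 1*36) - 211) = 71 + ((-568 - 36) - 211) = 71 + (-604 - 211) = 71 - 815 = -744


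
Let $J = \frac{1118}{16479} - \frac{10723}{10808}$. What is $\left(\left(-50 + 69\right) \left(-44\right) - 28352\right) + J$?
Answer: $- \frac{5198694294989}{178105032} \approx -29189.0$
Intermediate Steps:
$J = - \frac{164620973}{178105032}$ ($J = 1118 \cdot \frac{1}{16479} - \frac{10723}{10808} = \frac{1118}{16479} - \frac{10723}{10808} = - \frac{164620973}{178105032} \approx -0.92429$)
$\left(\left(-50 + 69\right) \left(-44\right) - 28352\right) + J = \left(\left(-50 + 69\right) \left(-44\right) - 28352\right) - \frac{164620973}{178105032} = \left(19 \left(-44\right) - 28352\right) - \frac{164620973}{178105032} = \left(-836 - 28352\right) - \frac{164620973}{178105032} = -29188 - \frac{164620973}{178105032} = - \frac{5198694294989}{178105032}$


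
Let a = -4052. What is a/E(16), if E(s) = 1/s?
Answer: -64832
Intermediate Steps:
a/E(16) = -4052/(1/16) = -4052/1/16 = -4052*16 = -64832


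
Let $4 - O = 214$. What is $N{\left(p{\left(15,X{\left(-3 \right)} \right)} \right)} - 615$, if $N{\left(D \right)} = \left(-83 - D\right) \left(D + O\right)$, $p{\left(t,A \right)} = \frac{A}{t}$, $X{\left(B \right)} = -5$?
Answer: $\frac{150953}{9} \approx 16773.0$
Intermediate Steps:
$O = -210$ ($O = 4 - 214 = -210$)
$N{\left(D \right)} = \left(-210 + D\right) \left(-83 - D\right)$ ($N{\left(D \right)} = \left(-83 - D\right) \left(D - 210\right) = \left(-83 - D\right) \left(-210 + D\right) = \left(-210 + D\right) \left(-83 - D\right)$)
$N{\left(p{\left(15,X{\left(-3 \right)} \right)} \right)} - 615 = \left(17430 - \left(- \frac{5}{15}\right)^{2} + 127 \left(- \frac{5}{15}\right)\right) - 615 = \left(17430 - \left(\left(-5\right) \frac{1}{15}\right)^{2} + 127 \left(\left(-5\right) \frac{1}{15}\right)\right) - 615 = \left(17430 - \left(- \frac{1}{3}\right)^{2} + 127 \left(- \frac{1}{3}\right)\right) - 615 = \left(17430 - \frac{1}{9} - \frac{127}{3}\right) - 615 = \frac{156488}{9} - 615 = \frac{150953}{9}$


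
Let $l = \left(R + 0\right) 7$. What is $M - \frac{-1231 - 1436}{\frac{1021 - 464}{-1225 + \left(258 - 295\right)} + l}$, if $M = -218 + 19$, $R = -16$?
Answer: $- \frac{31604053}{141901} \approx -222.72$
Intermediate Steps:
$l = -112$ ($l = \left(-16 + 0\right) 7 = \left(-16\right) 7 = -112$)
$M = -199$
$M - \frac{-1231 - 1436}{\frac{1021 - 464}{-1225 + \left(258 - 295\right)} + l} = -199 - \frac{-1231 - 1436}{\frac{1021 - 464}{-1225 + \left(258 - 295\right)} - 112} = -199 - - \frac{2667}{\frac{557}{-1225 - 37} - 112} = -199 - - \frac{2667}{\frac{557}{-1262} - 112} = -199 - - \frac{2667}{557 \left(- \frac{1}{1262}\right) - 112} = -199 - - \frac{2667}{- \frac{557}{1262} - 112} = -199 - - \frac{2667}{- \frac{141901}{1262}} = -199 - \left(-2667\right) \left(- \frac{1262}{141901}\right) = -199 - \frac{3365754}{141901} = - \frac{31604053}{141901}$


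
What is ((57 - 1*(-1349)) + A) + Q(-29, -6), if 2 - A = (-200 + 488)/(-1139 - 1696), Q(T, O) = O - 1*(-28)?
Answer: 450482/315 ≈ 1430.1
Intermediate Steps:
Q(T, O) = 28 + O (Q(T, O) = O + 28 = 28 + O)
A = 662/315 (A = 2 - (-200 + 488)/(-1139 - 1696) = 2 - 288/(-2835) = 2 - 288*(-1)/2835 = 2 - 1*(-32/315) = 2 + 32/315 = 662/315 ≈ 2.1016)
((57 - 1*(-1349)) + A) + Q(-29, -6) = ((57 - 1*(-1349)) + 662/315) + (28 - 6) = ((57 + 1349) + 662/315) + 22 = (1406 + 662/315) + 22 = 443552/315 + 22 = 450482/315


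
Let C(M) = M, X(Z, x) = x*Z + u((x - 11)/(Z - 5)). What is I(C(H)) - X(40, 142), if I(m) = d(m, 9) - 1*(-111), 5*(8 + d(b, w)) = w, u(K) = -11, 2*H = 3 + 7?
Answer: -27821/5 ≈ -5564.2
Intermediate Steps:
H = 5 (H = (3 + 7)/2 = (½)*10 = 5)
X(Z, x) = -11 + Z*x (X(Z, x) = x*Z - 11 = Z*x - 11 = -11 + Z*x)
d(b, w) = -8 + w/5
I(m) = 524/5 (I(m) = (-8 + (⅕)*9) - 1*(-111) = (-8 + 9/5) + 111 = -31/5 + 111 = 524/5)
I(C(H)) - X(40, 142) = 524/5 - (-11 + 40*142) = 524/5 - (-11 + 5680) = 524/5 - 1*5669 = 524/5 - 5669 = -27821/5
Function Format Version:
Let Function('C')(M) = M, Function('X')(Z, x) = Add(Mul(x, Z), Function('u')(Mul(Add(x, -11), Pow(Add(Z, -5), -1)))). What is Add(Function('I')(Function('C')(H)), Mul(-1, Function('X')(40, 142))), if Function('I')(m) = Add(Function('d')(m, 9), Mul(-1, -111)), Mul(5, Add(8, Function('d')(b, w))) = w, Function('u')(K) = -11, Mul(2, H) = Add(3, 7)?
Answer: Rational(-27821, 5) ≈ -5564.2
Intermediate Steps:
H = 5 (H = Mul(Rational(1, 2), Add(3, 7)) = Mul(Rational(1, 2), 10) = 5)
Function('X')(Z, x) = Add(-11, Mul(Z, x)) (Function('X')(Z, x) = Add(Mul(x, Z), -11) = Add(Mul(Z, x), -11) = Add(-11, Mul(Z, x)))
Function('d')(b, w) = Add(-8, Mul(Rational(1, 5), w))
Function('I')(m) = Rational(524, 5) (Function('I')(m) = Add(Add(-8, Mul(Rational(1, 5), 9)), Mul(-1, -111)) = Add(Add(-8, Rational(9, 5)), 111) = Add(Rational(-31, 5), 111) = Rational(524, 5))
Add(Function('I')(Function('C')(H)), Mul(-1, Function('X')(40, 142))) = Add(Rational(524, 5), Mul(-1, Add(-11, Mul(40, 142)))) = Add(Rational(524, 5), Mul(-1, Add(-11, 5680))) = Add(Rational(524, 5), Mul(-1, 5669)) = Add(Rational(524, 5), -5669) = Rational(-27821, 5)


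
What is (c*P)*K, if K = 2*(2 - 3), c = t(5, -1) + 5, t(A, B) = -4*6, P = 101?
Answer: 3838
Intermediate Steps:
t(A, B) = -24
c = -19 (c = -24 + 5 = -19)
K = -2 (K = 2*(-1) = -2)
(c*P)*K = -19*101*(-2) = -1919*(-2) = 3838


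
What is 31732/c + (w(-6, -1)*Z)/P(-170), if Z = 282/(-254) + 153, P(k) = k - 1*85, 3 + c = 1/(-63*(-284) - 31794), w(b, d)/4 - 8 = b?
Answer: -952846593592/90045413 ≈ -10582.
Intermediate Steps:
w(b, d) = 32 + 4*b
c = -41707/13902 (c = -3 + 1/(-63*(-284) - 31794) = -3 + 1/(17892 - 31794) = -3 + 1/(-13902) = -3 - 1/13902 = -41707/13902 ≈ -3.0001)
P(k) = -85 + k (P(k) = k - 85 = -85 + k)
Z = 19290/127 (Z = 282*(-1/254) + 153 = -141/127 + 153 = 19290/127 ≈ 151.89)
31732/c + (w(-6, -1)*Z)/P(-170) = 31732/(-41707/13902) + ((32 + 4*(-6))*(19290/127))/(-85 - 170) = 31732*(-13902/41707) + ((32 - 24)*(19290/127))/(-255) = -441138264/41707 + (8*(19290/127))*(-1/255) = -441138264/41707 + (154320/127)*(-1/255) = -441138264/41707 - 10288/2159 = -952846593592/90045413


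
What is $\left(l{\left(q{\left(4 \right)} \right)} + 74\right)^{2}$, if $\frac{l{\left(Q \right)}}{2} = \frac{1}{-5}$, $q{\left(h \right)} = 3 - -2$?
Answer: $\frac{135424}{25} \approx 5417.0$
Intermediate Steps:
$q{\left(h \right)} = 5$ ($q{\left(h \right)} = 3 + 2 = 5$)
$l{\left(Q \right)} = - \frac{2}{5}$ ($l{\left(Q \right)} = \frac{2}{-5} = 2 \left(- \frac{1}{5}\right) = - \frac{2}{5}$)
$\left(l{\left(q{\left(4 \right)} \right)} + 74\right)^{2} = \left(- \frac{2}{5} + 74\right)^{2} = \left(\frac{368}{5}\right)^{2} = \frac{135424}{25}$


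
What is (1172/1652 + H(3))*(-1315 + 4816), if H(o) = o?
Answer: 5363532/413 ≈ 12987.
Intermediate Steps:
(1172/1652 + H(3))*(-1315 + 4816) = (1172/1652 + 3)*(-1315 + 4816) = (1172*(1/1652) + 3)*3501 = (293/413 + 3)*3501 = (1532/413)*3501 = 5363532/413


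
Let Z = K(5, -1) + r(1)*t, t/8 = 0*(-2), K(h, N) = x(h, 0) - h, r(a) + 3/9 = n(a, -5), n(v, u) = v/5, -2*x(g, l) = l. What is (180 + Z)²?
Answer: 30625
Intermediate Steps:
x(g, l) = -l/2
n(v, u) = v/5 (n(v, u) = v*(⅕) = v/5)
r(a) = -⅓ + a/5
K(h, N) = -h (K(h, N) = -½*0 - h = 0 - h = -h)
t = 0 (t = 8*(0*(-2)) = 8*0 = 0)
Z = -5 (Z = -1*5 + (-⅓ + (⅕)*1)*0 = -5 + (-⅓ + ⅕)*0 = -5 - 2/15*0 = -5 + 0 = -5)
(180 + Z)² = (180 - 5)² = 175² = 30625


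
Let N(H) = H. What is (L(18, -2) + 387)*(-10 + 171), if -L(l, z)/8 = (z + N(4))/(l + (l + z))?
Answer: 1057931/17 ≈ 62231.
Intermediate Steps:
L(l, z) = -8*(4 + z)/(z + 2*l) (L(l, z) = -8*(z + 4)/(l + (l + z)) = -8*(4 + z)/(z + 2*l))
(L(18, -2) + 387)*(-10 + 171) = (8*(-4 - 1*(-2))/(-2 + 2*18) + 387)*(-10 + 171) = (8*(-4 + 2)/(-2 + 36) + 387)*161 = (8*(-2)/34 + 387)*161 = (8*(1/34)*(-2) + 387)*161 = (-8/17 + 387)*161 = (6571/17)*161 = 1057931/17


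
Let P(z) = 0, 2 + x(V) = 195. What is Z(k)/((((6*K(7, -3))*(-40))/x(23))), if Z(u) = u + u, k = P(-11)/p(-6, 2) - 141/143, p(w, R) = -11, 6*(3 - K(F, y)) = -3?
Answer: 9071/20020 ≈ 0.45310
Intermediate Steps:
K(F, y) = 7/2 (K(F, y) = 3 - ⅙*(-3) = 3 + ½ = 7/2)
x(V) = 193 (x(V) = -2 + 195 = 193)
k = -141/143 (k = 0/(-11) - 141/143 = 0*(-1/11) - 141*1/143 = 0 - 141/143 = -141/143 ≈ -0.98601)
Z(u) = 2*u
Z(k)/((((6*K(7, -3))*(-40))/x(23))) = (2*(-141/143))/((((6*(7/2))*(-40))/193)) = -282/(143*((21*(-40))*(1/193))) = -282/(143*((-840*1/193))) = -282/(143*(-840/193)) = -282/143*(-193/840) = 9071/20020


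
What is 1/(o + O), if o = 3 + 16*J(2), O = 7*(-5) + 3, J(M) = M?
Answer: 1/3 ≈ 0.33333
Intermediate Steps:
O = -32 (O = -35 + 3 = -32)
o = 35 (o = 3 + 16*2 = 3 + 32 = 35)
1/(o + O) = 1/(35 - 32) = 1/3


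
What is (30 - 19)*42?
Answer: 462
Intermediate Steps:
(30 - 19)*42 = 11*42 = 462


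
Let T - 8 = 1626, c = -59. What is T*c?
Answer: -96406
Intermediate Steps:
T = 1634 (T = 8 + 1626 = 1634)
T*c = 1634*(-59) = -96406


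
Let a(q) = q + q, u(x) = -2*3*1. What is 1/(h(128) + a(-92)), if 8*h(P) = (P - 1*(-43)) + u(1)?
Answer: -8/1307 ≈ -0.0061209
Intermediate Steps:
u(x) = -6 (u(x) = -6*1 = -6)
a(q) = 2*q
h(P) = 37/8 + P/8 (h(P) = ((P - 1*(-43)) - 6)/8 = ((P + 43) - 6)/8 = ((43 + P) - 6)/8 = (37 + P)/8 = 37/8 + P/8)
1/(h(128) + a(-92)) = 1/((37/8 + (⅛)*128) + 2*(-92)) = 1/((37/8 + 16) - 184) = 1/(165/8 - 184) = 1/(-1307/8) = -8/1307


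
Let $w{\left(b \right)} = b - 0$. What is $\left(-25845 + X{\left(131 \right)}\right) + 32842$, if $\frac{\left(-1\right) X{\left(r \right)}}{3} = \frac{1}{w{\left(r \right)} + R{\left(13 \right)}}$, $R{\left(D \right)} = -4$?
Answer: $\frac{888616}{127} \approx 6997.0$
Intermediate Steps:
$w{\left(b \right)} = b$ ($w{\left(b \right)} = b + 0 = b$)
$X{\left(r \right)} = - \frac{3}{-4 + r}$ ($X{\left(r \right)} = - \frac{3}{r - 4} = - \frac{3}{-4 + r}$)
$\left(-25845 + X{\left(131 \right)}\right) + 32842 = \left(-25845 - \frac{3}{-4 + 131}\right) + 32842 = \left(-25845 - \frac{3}{127}\right) + 32842 = - \frac{3282318}{127} + 32842 = \frac{888616}{127}$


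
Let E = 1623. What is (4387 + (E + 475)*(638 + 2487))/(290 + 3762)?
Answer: 6560637/4052 ≈ 1619.1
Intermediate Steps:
(4387 + (E + 475)*(638 + 2487))/(290 + 3762) = (4387 + (1623 + 475)*(638 + 2487))/(290 + 3762) = (4387 + 2098*3125)/4052 = (4387 + 6556250)*(1/4052) = 6560637*(1/4052) = 6560637/4052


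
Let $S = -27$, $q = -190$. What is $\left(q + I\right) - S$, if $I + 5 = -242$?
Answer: $-410$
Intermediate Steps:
$I = -247$ ($I = -5 - 242 = -247$)
$\left(q + I\right) - S = \left(-190 - 247\right) - -27 = -437 + 27 = -410$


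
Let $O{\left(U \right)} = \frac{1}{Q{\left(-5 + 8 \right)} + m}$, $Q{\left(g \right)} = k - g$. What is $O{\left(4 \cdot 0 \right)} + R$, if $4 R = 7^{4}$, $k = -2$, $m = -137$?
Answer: $\frac{170469}{284} \approx 600.24$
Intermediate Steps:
$Q{\left(g \right)} = -2 - g$
$R = \frac{2401}{4}$ ($R = \frac{7^{4}}{4} = \frac{1}{4} \cdot 2401 = \frac{2401}{4} \approx 600.25$)
$O{\left(U \right)} = - \frac{1}{142}$ ($O{\left(U \right)} = \frac{1}{\left(-2 - \left(-5 + 8\right)\right) - 137} = \frac{1}{\left(-2 - 3\right) - 137} = \frac{1}{-5 - 137} = \frac{1}{-142} = - \frac{1}{142}$)
$O{\left(4 \cdot 0 \right)} + R = - \frac{1}{142} + \frac{2401}{4} = \frac{170469}{284}$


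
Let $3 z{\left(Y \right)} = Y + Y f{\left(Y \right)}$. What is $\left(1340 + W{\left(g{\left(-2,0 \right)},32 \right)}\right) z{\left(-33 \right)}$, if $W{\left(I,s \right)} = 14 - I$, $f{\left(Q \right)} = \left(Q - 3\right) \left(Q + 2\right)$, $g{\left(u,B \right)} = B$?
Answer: $-16636598$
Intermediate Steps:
$f{\left(Q \right)} = \left(-3 + Q\right) \left(2 + Q\right)$
$z{\left(Y \right)} = \frac{Y}{3} + \frac{Y \left(-6 + Y^{2} - Y\right)}{3}$ ($z{\left(Y \right)} = \frac{Y + Y \left(-6 + Y^{2} - Y\right)}{3} = \frac{Y}{3} + \frac{Y \left(-6 + Y^{2} - Y\right)}{3}$)
$\left(1340 + W{\left(g{\left(-2,0 \right)},32 \right)}\right) z{\left(-33 \right)} = \left(1340 + \left(14 - 0\right)\right) \frac{1}{3} \left(-33\right) \left(-5 + \left(-33\right)^{2} - -33\right) = \left(1340 + \left(14 + 0\right)\right) \frac{1}{3} \left(-33\right) \left(-5 + 1089 + 33\right) = \left(1340 + 14\right) \frac{1}{3} \left(-33\right) 1117 = 1354 \left(-12287\right) = -16636598$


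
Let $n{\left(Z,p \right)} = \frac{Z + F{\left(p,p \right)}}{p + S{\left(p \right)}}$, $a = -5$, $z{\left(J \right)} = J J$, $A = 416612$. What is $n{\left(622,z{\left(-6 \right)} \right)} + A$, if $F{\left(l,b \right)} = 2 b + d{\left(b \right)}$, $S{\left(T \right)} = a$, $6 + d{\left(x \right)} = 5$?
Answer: $\frac{12915665}{31} \approx 4.1663 \cdot 10^{5}$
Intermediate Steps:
$z{\left(J \right)} = J^{2}$
$d{\left(x \right)} = -1$ ($d{\left(x \right)} = -6 + 5 = -1$)
$S{\left(T \right)} = -5$
$F{\left(l,b \right)} = -1 + 2 b$ ($F{\left(l,b \right)} = 2 b - 1 = -1 + 2 b$)
$n{\left(Z,p \right)} = \frac{-1 + Z + 2 p}{-5 + p}$ ($n{\left(Z,p \right)} = \frac{Z + \left(-1 + 2 p\right)}{p - 5} = \frac{-1 + Z + 2 p}{-5 + p}$)
$n{\left(622,z{\left(-6 \right)} \right)} + A = \frac{-1 + 622 + 2 \left(-6\right)^{2}}{-5 + \left(-6\right)^{2}} + 416612 = \frac{-1 + 622 + 2 \cdot 36}{-5 + 36} + 416612 = \frac{-1 + 622 + 72}{31} + 416612 = \frac{1}{31} \cdot 693 + 416612 = \frac{693}{31} + 416612 = \frac{12915665}{31}$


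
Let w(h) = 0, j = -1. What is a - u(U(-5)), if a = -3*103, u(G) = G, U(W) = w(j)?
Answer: -309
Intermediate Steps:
U(W) = 0
a = -309
a - u(U(-5)) = -309 - 1*0 = -309 + 0 = -309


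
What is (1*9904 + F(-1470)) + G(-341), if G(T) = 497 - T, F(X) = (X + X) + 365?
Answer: 8167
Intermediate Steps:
F(X) = 365 + 2*X (F(X) = 2*X + 365 = 365 + 2*X)
(1*9904 + F(-1470)) + G(-341) = (1*9904 + (365 + 2*(-1470))) + (497 - 1*(-341)) = (9904 + (365 - 2940)) + (497 + 341) = (9904 - 2575) + 838 = 7329 + 838 = 8167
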